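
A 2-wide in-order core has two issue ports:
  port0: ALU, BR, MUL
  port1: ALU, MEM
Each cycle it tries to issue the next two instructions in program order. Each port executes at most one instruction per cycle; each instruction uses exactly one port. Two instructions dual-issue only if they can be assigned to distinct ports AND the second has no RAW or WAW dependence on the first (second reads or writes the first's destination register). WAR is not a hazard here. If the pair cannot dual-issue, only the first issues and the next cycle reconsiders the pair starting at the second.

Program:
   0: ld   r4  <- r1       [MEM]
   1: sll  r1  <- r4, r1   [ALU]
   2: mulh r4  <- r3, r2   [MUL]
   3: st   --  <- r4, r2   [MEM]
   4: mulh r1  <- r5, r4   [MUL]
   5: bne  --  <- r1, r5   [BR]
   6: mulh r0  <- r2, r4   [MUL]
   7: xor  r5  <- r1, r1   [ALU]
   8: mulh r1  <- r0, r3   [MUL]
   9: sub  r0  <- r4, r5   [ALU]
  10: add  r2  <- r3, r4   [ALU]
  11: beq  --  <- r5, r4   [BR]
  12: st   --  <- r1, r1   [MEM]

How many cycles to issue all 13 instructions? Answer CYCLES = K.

[0] i0  ld  -- RAW r4
[1] i1&i2  sll;mulh  -- pair
[2] i3&i4  st;mulh  -- pair
[3] i5  bne  -- no-port BR/MUL
[4] i6&i7  mulh;xor  -- pair
[5] i8&i9  mulh;sub  -- pair
[6] i10&i11  add;beq  -- pair
[7] i12  st  -- tail

CYCLES = 8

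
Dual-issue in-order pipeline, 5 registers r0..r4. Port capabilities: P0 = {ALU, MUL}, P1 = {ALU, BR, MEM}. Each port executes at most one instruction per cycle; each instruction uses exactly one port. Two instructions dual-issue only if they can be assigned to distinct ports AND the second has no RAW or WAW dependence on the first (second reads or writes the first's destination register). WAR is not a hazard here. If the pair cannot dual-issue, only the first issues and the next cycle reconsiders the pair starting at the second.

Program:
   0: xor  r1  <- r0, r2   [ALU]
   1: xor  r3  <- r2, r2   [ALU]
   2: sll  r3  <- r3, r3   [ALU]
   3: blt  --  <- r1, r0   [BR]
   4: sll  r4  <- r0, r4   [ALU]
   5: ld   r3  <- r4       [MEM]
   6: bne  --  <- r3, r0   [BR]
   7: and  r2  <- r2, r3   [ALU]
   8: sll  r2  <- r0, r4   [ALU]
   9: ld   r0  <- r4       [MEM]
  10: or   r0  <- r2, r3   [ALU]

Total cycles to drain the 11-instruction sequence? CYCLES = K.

CYCLES = 7

  cy0 -> i0+i1 (xor.ALU;xor.ALU) dual
  cy1 -> i2+i3 (sll.ALU;blt.BR) dual
  cy2 -> i4 (sll.ALU) RAW r4
  cy3 -> i5 (ld.MEM) no-port MEM/BR
  cy4 -> i6+i7 (bne.BR;and.ALU) dual
  cy5 -> i8+i9 (sll.ALU;ld.MEM) dual
  cy6 -> i10 (or.ALU) tail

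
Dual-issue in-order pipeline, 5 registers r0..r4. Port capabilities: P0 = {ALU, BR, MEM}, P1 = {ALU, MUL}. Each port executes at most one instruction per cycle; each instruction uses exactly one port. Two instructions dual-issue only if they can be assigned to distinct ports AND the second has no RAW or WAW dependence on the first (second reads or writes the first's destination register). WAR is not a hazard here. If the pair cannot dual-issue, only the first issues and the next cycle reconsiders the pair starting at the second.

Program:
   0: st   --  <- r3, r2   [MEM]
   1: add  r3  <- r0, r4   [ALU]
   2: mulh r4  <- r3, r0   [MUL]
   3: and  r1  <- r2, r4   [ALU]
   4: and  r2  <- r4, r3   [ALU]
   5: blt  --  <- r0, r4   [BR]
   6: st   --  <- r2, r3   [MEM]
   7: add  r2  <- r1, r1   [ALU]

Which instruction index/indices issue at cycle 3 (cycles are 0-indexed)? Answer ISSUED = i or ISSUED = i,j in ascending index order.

ISSUED = 5

[0] i0&i1  st/add  -- dual
[1] i2  mulh  -- RAW r4
[2] i3&i4  and/and  -- dual
[3] i5  blt  -- no-port BR/MEM
[4] i6&i7  st/add  -- dual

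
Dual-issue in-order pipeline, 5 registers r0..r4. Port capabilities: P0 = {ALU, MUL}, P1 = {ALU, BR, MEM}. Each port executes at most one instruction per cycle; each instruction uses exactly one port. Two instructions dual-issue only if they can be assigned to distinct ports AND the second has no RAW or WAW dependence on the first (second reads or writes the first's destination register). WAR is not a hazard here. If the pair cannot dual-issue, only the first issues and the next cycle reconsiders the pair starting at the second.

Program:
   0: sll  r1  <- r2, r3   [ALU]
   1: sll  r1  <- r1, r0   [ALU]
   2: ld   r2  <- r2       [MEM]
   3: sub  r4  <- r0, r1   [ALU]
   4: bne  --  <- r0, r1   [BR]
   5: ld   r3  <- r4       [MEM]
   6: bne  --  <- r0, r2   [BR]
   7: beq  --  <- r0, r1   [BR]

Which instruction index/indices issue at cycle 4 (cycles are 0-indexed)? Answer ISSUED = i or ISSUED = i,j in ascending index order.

#0 head=0: sll.ALU i0 RAW+WAW r1
#1 head=1: sll.ALU+ld.MEM i1/i2 2-wide
#2 head=3: sub.ALU+bne.BR i3/i4 2-wide
#3 head=5: ld.MEM i5 no-port MEM/BR
#4 head=6: bne.BR i6 no-port BR/BR
#5 head=7: beq.BR i7 tail

ISSUED = 6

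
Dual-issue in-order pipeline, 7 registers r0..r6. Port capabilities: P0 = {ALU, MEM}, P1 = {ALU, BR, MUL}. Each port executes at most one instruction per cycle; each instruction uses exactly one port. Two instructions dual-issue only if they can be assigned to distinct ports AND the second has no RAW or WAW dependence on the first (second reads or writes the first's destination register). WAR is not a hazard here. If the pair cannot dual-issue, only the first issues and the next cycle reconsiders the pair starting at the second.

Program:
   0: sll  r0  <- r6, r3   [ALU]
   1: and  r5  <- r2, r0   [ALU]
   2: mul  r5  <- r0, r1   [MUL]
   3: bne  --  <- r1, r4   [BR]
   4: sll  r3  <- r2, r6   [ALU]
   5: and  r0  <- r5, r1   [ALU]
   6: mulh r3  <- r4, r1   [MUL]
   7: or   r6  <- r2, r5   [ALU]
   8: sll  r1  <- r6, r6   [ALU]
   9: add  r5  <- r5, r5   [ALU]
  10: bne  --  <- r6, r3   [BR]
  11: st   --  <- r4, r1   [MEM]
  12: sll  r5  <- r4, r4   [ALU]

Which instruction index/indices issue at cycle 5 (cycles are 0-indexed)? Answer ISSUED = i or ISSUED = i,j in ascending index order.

ISSUED = 7

c0: i0 sll.ALU  RAW r0
c1: i1 and.ALU  WAW r5
c2: i2 mul.MUL  no-port MUL/BR
c3: i3&i4 bne.BR/sll.ALU  2-wide
c4: i5&i6 and.ALU/mulh.MUL  2-wide
c5: i7 or.ALU  RAW r6
c6: i8&i9 sll.ALU/add.ALU  2-wide
c7: i10&i11 bne.BR/st.MEM  2-wide
c8: i12 sll.ALU  tail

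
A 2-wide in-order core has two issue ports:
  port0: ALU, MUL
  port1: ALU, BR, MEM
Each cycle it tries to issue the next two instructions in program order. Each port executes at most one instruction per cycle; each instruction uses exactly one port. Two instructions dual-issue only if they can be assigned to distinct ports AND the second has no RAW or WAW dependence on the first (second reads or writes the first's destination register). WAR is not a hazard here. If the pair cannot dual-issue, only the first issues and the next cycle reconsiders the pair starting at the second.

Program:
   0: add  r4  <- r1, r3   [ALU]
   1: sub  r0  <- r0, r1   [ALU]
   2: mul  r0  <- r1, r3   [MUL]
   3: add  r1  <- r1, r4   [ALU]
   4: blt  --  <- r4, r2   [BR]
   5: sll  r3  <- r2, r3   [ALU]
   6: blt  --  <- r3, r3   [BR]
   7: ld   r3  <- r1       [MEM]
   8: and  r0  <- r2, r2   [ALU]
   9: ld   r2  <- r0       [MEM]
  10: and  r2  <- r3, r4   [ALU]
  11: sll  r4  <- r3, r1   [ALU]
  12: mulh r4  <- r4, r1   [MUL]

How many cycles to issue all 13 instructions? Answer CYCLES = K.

  cy0 -> i0,i1 (add.ALU/sub.ALU) 2-wide
  cy1 -> i2,i3 (mul.MUL/add.ALU) 2-wide
  cy2 -> i4,i5 (blt.BR/sll.ALU) 2-wide
  cy3 -> i6 (blt.BR) no-port BR/MEM
  cy4 -> i7,i8 (ld.MEM/and.ALU) 2-wide
  cy5 -> i9 (ld.MEM) WAW r2
  cy6 -> i10,i11 (and.ALU/sll.ALU) 2-wide
  cy7 -> i12 (mulh.MUL) tail

CYCLES = 8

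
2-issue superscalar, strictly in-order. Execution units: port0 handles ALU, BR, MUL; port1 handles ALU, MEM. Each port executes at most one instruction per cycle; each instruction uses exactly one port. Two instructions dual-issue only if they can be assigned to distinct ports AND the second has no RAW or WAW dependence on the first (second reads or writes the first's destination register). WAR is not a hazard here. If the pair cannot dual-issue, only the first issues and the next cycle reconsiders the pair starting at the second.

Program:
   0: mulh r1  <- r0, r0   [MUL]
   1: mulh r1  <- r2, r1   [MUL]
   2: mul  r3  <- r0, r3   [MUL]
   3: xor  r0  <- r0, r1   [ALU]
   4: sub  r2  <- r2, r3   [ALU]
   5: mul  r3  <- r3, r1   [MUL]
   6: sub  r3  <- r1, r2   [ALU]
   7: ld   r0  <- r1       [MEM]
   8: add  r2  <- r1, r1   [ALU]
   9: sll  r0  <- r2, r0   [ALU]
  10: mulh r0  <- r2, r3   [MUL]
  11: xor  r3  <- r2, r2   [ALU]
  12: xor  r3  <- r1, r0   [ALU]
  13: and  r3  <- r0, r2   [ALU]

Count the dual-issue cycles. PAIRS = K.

PAIRS = 4

[0] i0  mulh.MUL  -- no-port MUL/MUL
[1] i1  mulh.MUL  -- no-port MUL/MUL
[2] i2/i3  mul.MUL+xor.ALU  -- 2-wide
[3] i4/i5  sub.ALU+mul.MUL  -- 2-wide
[4] i6/i7  sub.ALU+ld.MEM  -- 2-wide
[5] i8  add.ALU  -- RAW r2
[6] i9  sll.ALU  -- WAW r0
[7] i10/i11  mulh.MUL+xor.ALU  -- 2-wide
[8] i12  xor.ALU  -- WAW r3
[9] i13  and.ALU  -- tail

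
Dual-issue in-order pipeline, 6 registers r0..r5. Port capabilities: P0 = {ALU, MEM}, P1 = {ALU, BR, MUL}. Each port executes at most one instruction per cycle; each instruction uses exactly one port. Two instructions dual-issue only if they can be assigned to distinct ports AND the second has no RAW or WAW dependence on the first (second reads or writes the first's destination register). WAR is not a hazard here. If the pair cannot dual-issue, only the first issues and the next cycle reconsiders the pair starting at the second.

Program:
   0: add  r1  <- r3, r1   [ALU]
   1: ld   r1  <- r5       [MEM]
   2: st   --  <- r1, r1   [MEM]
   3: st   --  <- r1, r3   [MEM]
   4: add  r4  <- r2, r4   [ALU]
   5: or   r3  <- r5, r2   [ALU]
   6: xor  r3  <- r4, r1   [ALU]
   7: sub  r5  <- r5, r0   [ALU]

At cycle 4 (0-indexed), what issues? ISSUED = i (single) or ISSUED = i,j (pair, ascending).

[0] i0  add  -- WAW r1
[1] i1  ld  -- no-port MEM/MEM
[2] i2  st  -- no-port MEM/MEM
[3] i3&i4  st;add  -- 2-wide
[4] i5  or  -- WAW r3
[5] i6&i7  xor;sub  -- 2-wide

ISSUED = 5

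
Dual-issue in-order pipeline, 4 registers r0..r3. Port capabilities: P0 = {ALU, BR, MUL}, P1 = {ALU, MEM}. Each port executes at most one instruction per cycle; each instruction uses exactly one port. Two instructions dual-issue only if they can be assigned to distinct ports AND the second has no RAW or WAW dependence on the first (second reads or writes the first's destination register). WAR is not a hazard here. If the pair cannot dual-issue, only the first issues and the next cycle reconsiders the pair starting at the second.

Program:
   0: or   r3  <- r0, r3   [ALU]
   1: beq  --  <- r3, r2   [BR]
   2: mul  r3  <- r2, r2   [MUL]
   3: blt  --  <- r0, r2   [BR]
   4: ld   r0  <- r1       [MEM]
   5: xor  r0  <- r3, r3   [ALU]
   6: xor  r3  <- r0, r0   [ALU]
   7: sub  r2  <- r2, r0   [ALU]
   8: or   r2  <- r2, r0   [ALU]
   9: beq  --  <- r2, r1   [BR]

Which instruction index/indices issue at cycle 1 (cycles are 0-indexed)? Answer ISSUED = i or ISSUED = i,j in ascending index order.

ISSUED = 1

  cy0 -> i0 (or) RAW r3
  cy1 -> i1 (beq) no-port BR/MUL
  cy2 -> i2 (mul) no-port MUL/BR
  cy3 -> i3,i4 (blt ld) dual
  cy4 -> i5 (xor) RAW r0
  cy5 -> i6,i7 (xor sub) dual
  cy6 -> i8 (or) RAW r2
  cy7 -> i9 (beq) tail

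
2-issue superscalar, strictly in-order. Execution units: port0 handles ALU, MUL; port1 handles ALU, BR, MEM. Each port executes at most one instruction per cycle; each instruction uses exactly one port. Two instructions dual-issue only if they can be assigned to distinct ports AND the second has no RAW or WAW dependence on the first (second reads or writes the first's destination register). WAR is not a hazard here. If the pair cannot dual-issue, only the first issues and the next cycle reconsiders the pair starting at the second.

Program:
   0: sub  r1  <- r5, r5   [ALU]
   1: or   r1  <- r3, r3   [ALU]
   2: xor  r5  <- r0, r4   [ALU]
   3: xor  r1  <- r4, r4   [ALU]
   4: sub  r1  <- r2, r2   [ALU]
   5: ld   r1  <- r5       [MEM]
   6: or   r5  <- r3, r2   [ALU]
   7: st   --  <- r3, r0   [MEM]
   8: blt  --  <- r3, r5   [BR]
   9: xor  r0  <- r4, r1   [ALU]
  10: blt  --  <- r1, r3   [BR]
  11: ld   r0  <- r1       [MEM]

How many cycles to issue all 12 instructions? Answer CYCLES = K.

[0] i0  sub  -- WAW r1
[1] i1+i2  or/xor  -- pair
[2] i3  xor  -- WAW r1
[3] i4  sub  -- WAW r1
[4] i5+i6  ld/or  -- pair
[5] i7  st  -- no-port MEM/BR
[6] i8+i9  blt/xor  -- pair
[7] i10  blt  -- no-port BR/MEM
[8] i11  ld  -- tail

CYCLES = 9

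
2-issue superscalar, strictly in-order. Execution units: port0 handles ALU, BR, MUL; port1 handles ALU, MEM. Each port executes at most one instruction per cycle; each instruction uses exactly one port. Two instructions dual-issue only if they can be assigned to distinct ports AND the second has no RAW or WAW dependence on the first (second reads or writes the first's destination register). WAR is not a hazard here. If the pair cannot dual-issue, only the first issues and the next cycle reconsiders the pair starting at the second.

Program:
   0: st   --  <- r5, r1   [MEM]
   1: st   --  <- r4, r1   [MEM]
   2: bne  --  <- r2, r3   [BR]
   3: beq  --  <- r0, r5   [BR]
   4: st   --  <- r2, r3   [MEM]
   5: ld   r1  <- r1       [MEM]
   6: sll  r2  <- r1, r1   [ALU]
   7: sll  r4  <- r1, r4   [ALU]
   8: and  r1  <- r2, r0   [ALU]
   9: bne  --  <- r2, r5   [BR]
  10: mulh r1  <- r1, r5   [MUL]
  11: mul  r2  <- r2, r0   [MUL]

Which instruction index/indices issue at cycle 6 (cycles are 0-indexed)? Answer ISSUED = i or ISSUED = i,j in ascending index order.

t=0 i0:st.MEM ; no-port MEM/MEM
t=1 i1&i2:st.MEM+bne.BR ; dual
t=2 i3&i4:beq.BR+st.MEM ; dual
t=3 i5:ld.MEM ; RAW r1
t=4 i6&i7:sll.ALU+sll.ALU ; dual
t=5 i8&i9:and.ALU+bne.BR ; dual
t=6 i10:mulh.MUL ; no-port MUL/MUL
t=7 i11:mul.MUL ; tail

ISSUED = 10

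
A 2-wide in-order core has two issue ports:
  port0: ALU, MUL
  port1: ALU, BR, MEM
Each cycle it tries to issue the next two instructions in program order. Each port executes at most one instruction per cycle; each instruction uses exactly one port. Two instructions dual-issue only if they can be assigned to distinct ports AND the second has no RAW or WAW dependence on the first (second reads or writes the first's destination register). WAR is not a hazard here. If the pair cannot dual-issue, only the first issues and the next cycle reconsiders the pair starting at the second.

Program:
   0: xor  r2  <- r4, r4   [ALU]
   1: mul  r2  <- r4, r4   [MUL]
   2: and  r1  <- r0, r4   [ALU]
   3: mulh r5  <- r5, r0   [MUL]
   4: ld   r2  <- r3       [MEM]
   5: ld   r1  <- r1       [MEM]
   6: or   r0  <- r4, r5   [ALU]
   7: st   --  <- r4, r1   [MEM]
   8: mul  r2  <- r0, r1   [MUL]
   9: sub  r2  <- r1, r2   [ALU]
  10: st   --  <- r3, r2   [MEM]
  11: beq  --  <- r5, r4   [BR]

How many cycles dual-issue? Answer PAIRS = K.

  cy0 -> i0 (xor) WAW r2
  cy1 -> i1/i2 (mul and) pair
  cy2 -> i3/i4 (mulh ld) pair
  cy3 -> i5/i6 (ld or) pair
  cy4 -> i7/i8 (st mul) pair
  cy5 -> i9 (sub) RAW r2
  cy6 -> i10 (st) no-port MEM/BR
  cy7 -> i11 (beq) tail

PAIRS = 4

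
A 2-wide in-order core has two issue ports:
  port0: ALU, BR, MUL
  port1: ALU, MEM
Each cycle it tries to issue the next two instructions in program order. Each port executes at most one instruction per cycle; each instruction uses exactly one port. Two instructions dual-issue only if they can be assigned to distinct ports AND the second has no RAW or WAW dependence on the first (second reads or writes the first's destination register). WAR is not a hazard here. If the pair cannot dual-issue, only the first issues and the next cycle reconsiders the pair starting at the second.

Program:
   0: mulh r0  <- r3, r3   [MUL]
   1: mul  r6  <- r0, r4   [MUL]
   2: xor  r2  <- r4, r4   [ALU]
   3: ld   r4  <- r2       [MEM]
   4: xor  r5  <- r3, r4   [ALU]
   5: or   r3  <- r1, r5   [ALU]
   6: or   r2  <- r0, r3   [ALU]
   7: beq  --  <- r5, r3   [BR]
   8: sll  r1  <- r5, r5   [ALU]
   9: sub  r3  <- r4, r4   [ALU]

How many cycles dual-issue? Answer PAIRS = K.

PAIRS = 3

0. mulh @i0  | no-port MUL/MUL
1. mul+xor @i1&i2  | 2-wide
2. ld @i3  | RAW r4
3. xor @i4  | RAW r5
4. or @i5  | RAW r3
5. or+beq @i6&i7  | 2-wide
6. sll+sub @i8&i9  | 2-wide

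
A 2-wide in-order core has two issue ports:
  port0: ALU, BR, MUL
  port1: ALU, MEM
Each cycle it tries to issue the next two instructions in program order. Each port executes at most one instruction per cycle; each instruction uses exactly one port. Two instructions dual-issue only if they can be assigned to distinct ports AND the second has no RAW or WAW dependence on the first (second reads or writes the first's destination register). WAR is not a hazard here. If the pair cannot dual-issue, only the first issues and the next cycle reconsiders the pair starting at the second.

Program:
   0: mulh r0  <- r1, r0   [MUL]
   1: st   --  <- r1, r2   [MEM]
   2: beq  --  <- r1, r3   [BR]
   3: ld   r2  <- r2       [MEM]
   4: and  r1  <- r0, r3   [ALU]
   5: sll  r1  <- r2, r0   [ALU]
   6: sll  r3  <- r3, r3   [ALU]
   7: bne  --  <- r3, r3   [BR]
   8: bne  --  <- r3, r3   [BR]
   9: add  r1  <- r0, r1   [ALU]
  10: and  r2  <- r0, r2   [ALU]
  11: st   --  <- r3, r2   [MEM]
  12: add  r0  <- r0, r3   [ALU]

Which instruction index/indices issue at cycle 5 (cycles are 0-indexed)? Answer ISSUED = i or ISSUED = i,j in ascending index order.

#0 head=0: mulh st i0/i1 2-wide
#1 head=2: beq ld i2/i3 2-wide
#2 head=4: and i4 WAW r1
#3 head=5: sll sll i5/i6 2-wide
#4 head=7: bne i7 no-port BR/BR
#5 head=8: bne add i8/i9 2-wide
#6 head=10: and i10 RAW r2
#7 head=11: st add i11/i12 2-wide

ISSUED = 8,9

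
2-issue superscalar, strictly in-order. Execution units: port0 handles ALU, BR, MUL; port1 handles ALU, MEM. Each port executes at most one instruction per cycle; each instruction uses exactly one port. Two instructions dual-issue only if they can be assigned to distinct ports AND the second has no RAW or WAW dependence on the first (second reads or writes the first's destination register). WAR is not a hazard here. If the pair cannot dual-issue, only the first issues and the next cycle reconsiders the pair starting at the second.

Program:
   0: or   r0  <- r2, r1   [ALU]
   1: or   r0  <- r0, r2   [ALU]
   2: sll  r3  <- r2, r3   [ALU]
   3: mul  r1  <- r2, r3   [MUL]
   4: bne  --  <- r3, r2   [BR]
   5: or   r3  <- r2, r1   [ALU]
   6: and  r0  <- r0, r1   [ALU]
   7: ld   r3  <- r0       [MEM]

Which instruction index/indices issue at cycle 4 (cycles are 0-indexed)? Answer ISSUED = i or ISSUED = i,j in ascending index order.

ISSUED = 6

c0: i0 or  RAW+WAW r0
c1: i1+i2 or+sll  pair
c2: i3 mul  no-port MUL/BR
c3: i4+i5 bne+or  pair
c4: i6 and  RAW r0
c5: i7 ld  tail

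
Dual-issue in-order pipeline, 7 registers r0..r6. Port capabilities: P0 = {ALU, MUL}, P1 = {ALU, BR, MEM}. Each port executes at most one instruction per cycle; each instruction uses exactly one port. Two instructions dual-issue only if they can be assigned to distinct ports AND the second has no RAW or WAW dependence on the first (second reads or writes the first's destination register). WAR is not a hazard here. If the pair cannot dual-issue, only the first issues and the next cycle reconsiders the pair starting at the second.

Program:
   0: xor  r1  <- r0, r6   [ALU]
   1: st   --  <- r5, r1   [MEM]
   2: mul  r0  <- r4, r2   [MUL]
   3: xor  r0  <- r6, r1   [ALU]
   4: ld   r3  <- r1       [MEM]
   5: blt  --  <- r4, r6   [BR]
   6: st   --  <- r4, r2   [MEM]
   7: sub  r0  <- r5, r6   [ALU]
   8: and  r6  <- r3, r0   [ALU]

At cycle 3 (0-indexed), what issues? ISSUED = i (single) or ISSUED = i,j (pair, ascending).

ISSUED = 5

[0] i0  xor.ALU  -- RAW r1
[1] i1/i2  st.MEM mul.MUL  -- 2-wide
[2] i3/i4  xor.ALU ld.MEM  -- 2-wide
[3] i5  blt.BR  -- no-port BR/MEM
[4] i6/i7  st.MEM sub.ALU  -- 2-wide
[5] i8  and.ALU  -- tail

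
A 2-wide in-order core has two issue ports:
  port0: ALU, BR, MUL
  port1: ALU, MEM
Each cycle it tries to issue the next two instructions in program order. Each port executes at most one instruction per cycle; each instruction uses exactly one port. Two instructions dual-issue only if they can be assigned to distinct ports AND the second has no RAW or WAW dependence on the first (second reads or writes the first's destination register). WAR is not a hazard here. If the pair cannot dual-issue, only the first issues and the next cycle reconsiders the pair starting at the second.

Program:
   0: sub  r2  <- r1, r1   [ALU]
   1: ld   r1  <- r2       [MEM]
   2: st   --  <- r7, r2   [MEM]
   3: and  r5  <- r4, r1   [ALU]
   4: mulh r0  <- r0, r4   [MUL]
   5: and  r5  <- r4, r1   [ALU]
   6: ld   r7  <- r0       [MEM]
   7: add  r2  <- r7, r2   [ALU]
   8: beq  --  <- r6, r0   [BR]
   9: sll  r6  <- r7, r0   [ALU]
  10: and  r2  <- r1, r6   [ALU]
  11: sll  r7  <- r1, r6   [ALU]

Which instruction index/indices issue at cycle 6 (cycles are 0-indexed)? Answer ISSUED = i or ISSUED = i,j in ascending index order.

ISSUED = 9

c0: i0 sub  RAW r2
c1: i1 ld  no-port MEM/MEM
c2: i2&i3 st and  2-wide
c3: i4&i5 mulh and  2-wide
c4: i6 ld  RAW r7
c5: i7&i8 add beq  2-wide
c6: i9 sll  RAW r6
c7: i10&i11 and sll  2-wide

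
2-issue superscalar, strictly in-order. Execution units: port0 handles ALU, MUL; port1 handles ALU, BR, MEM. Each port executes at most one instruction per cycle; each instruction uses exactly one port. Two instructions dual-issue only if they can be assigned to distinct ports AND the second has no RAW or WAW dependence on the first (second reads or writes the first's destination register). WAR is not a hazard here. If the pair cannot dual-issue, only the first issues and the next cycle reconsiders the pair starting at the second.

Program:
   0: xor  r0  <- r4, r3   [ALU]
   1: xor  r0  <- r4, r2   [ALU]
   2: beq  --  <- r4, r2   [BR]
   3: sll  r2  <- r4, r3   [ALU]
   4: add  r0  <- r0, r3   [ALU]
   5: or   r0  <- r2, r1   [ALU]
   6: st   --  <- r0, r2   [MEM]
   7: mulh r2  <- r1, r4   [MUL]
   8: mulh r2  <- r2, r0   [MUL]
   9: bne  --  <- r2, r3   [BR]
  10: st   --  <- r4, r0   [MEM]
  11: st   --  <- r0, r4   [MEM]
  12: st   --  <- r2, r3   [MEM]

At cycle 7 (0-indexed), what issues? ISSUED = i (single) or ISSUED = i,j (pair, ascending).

#0 head=0: xor.ALU i0 WAW r0
#1 head=1: xor.ALU beq.BR i1+i2 dual
#2 head=3: sll.ALU add.ALU i3+i4 dual
#3 head=5: or.ALU i5 RAW r0
#4 head=6: st.MEM mulh.MUL i6+i7 dual
#5 head=8: mulh.MUL i8 RAW r2
#6 head=9: bne.BR i9 no-port BR/MEM
#7 head=10: st.MEM i10 no-port MEM/MEM
#8 head=11: st.MEM i11 no-port MEM/MEM
#9 head=12: st.MEM i12 tail

ISSUED = 10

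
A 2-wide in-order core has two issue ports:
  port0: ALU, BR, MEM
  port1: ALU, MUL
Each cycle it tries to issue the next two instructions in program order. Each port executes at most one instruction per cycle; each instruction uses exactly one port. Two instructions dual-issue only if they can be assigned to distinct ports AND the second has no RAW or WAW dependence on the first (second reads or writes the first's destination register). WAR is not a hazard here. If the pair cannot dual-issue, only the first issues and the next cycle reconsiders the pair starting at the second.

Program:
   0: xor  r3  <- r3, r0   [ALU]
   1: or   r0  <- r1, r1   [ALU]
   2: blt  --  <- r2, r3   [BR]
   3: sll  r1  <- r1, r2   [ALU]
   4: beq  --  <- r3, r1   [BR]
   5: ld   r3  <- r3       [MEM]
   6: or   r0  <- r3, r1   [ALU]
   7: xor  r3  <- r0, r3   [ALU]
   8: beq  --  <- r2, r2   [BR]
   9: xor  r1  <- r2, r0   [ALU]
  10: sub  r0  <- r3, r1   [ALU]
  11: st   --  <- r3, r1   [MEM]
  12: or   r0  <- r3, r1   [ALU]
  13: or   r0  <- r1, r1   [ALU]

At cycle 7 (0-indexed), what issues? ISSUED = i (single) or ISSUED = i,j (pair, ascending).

t=0 i0&i1:xor;or ; 2-wide
t=1 i2&i3:blt;sll ; 2-wide
t=2 i4:beq ; no-port BR/MEM
t=3 i5:ld ; RAW r3
t=4 i6:or ; RAW r0
t=5 i7&i8:xor;beq ; 2-wide
t=6 i9:xor ; RAW r1
t=7 i10&i11:sub;st ; 2-wide
t=8 i12:or ; WAW r0
t=9 i13:or ; tail

ISSUED = 10,11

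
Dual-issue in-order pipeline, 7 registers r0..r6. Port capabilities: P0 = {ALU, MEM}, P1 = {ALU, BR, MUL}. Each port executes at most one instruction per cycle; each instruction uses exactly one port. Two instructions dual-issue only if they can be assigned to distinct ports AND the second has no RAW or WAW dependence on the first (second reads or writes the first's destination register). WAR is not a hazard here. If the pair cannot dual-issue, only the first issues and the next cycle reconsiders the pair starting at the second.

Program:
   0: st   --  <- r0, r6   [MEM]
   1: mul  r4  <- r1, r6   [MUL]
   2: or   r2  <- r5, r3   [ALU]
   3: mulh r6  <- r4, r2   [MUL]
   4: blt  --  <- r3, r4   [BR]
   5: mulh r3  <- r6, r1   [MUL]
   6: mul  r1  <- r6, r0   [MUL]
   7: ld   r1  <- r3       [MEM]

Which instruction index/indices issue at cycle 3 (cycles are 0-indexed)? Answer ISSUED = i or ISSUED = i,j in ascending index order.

c0: i0,i1 st;mul  pair
c1: i2 or  RAW r2
c2: i3 mulh  no-port MUL/BR
c3: i4 blt  no-port BR/MUL
c4: i5 mulh  no-port MUL/MUL
c5: i6 mul  WAW r1
c6: i7 ld  tail

ISSUED = 4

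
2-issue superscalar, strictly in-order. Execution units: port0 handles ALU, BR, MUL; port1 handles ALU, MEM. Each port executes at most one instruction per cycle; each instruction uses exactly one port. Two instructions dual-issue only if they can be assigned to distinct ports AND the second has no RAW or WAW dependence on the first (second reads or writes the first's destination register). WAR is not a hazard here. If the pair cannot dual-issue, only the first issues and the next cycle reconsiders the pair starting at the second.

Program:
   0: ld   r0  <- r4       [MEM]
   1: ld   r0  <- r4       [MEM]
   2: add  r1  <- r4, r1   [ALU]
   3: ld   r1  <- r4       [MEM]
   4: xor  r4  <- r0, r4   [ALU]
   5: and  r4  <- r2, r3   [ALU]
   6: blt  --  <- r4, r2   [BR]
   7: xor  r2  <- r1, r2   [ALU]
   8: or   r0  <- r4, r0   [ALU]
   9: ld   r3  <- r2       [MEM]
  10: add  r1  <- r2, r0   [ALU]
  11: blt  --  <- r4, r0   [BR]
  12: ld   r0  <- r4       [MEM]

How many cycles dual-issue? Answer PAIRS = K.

PAIRS = 5

t=0 i0:ld ; no-port MEM/MEM
t=1 i1/i2:ld add ; pair
t=2 i3/i4:ld xor ; pair
t=3 i5:and ; RAW r4
t=4 i6/i7:blt xor ; pair
t=5 i8/i9:or ld ; pair
t=6 i10/i11:add blt ; pair
t=7 i12:ld ; tail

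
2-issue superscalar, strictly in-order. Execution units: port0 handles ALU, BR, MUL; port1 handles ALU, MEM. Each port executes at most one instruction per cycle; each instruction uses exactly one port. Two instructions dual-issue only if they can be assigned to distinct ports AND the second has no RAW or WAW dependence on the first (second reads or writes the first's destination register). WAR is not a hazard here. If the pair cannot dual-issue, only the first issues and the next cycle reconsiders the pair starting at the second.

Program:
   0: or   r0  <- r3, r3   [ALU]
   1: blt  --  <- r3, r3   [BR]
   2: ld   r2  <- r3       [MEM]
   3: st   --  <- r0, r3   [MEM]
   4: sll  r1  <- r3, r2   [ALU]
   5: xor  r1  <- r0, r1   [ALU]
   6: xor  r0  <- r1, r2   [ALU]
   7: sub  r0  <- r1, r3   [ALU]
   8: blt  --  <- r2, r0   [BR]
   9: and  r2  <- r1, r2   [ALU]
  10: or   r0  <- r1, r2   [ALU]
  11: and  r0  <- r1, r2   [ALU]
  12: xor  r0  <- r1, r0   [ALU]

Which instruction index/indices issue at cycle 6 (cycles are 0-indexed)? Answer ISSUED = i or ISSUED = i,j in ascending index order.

0. or.ALU blt.BR @i0,i1  | pair
1. ld.MEM @i2  | no-port MEM/MEM
2. st.MEM sll.ALU @i3,i4  | pair
3. xor.ALU @i5  | RAW r1
4. xor.ALU @i6  | WAW r0
5. sub.ALU @i7  | RAW r0
6. blt.BR and.ALU @i8,i9  | pair
7. or.ALU @i10  | WAW r0
8. and.ALU @i11  | RAW+WAW r0
9. xor.ALU @i12  | tail

ISSUED = 8,9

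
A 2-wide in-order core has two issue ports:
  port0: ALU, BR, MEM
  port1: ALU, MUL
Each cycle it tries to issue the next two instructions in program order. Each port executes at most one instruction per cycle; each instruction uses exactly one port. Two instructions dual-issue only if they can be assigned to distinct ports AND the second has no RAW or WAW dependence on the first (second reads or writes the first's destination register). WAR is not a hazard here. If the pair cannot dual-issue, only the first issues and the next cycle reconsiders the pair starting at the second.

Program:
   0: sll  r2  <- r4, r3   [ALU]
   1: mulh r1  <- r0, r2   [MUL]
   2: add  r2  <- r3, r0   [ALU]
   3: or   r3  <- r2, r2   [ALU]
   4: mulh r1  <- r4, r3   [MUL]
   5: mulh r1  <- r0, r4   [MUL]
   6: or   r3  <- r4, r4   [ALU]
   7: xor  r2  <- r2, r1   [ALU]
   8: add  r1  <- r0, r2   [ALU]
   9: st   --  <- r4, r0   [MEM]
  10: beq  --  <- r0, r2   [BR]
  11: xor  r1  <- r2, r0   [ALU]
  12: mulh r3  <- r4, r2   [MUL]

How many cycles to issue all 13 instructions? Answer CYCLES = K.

  cy0 -> i0 (sll) RAW r2
  cy1 -> i1,i2 (mulh;add) dual
  cy2 -> i3 (or) RAW r3
  cy3 -> i4 (mulh) no-port MUL/MUL
  cy4 -> i5,i6 (mulh;or) dual
  cy5 -> i7 (xor) RAW r2
  cy6 -> i8,i9 (add;st) dual
  cy7 -> i10,i11 (beq;xor) dual
  cy8 -> i12 (mulh) tail

CYCLES = 9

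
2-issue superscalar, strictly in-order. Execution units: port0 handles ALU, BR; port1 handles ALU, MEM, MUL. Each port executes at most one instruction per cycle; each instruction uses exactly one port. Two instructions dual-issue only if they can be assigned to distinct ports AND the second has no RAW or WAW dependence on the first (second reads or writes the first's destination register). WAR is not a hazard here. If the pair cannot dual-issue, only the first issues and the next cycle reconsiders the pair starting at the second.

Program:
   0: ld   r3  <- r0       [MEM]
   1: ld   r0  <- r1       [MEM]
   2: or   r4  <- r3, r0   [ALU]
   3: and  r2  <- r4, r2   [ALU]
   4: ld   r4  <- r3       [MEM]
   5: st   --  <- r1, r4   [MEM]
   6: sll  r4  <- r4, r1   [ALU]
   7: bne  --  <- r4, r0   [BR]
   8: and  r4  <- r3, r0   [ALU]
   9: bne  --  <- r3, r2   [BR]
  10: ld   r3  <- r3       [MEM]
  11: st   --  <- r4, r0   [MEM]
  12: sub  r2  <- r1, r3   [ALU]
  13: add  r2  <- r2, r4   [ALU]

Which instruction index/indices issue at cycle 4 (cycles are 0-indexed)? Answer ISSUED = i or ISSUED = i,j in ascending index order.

  cy0 -> i0 (ld.MEM) no-port MEM/MEM
  cy1 -> i1 (ld.MEM) RAW r0
  cy2 -> i2 (or.ALU) RAW r4
  cy3 -> i3+i4 (and.ALU;ld.MEM) pair
  cy4 -> i5+i6 (st.MEM;sll.ALU) pair
  cy5 -> i7+i8 (bne.BR;and.ALU) pair
  cy6 -> i9+i10 (bne.BR;ld.MEM) pair
  cy7 -> i11+i12 (st.MEM;sub.ALU) pair
  cy8 -> i13 (add.ALU) tail

ISSUED = 5,6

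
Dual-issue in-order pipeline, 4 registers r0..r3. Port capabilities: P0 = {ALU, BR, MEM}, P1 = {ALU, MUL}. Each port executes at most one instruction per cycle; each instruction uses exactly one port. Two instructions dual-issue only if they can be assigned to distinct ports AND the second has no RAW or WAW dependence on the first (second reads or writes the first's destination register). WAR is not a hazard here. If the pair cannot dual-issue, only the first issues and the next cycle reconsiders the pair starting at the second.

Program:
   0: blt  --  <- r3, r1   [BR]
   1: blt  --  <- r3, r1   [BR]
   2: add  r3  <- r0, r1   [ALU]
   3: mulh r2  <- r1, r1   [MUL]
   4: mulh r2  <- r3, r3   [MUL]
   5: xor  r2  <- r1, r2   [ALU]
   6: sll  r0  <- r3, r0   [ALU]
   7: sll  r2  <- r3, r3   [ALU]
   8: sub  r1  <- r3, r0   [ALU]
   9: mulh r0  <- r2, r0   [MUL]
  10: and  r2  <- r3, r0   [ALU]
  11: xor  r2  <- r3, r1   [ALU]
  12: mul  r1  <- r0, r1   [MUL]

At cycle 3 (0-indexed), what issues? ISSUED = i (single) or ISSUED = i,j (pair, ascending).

ISSUED = 4

[0] i0  blt  -- no-port BR/BR
[1] i1&i2  blt;add  -- pair
[2] i3  mulh  -- no-port MUL/MUL
[3] i4  mulh  -- RAW+WAW r2
[4] i5&i6  xor;sll  -- pair
[5] i7&i8  sll;sub  -- pair
[6] i9  mulh  -- RAW r0
[7] i10  and  -- WAW r2
[8] i11&i12  xor;mul  -- pair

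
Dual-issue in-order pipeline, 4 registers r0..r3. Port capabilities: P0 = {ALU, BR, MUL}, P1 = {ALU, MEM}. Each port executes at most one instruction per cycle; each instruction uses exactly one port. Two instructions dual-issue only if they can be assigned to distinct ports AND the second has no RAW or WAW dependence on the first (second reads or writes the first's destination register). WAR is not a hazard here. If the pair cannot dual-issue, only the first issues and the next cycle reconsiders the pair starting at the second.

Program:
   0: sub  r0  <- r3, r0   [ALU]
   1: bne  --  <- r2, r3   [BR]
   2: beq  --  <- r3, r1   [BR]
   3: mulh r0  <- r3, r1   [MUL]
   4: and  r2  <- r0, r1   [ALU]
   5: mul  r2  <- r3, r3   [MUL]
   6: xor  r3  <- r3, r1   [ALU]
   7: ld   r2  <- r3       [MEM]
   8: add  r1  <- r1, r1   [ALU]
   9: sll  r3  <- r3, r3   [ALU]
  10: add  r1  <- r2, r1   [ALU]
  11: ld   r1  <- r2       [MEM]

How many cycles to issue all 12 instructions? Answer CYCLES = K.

CYCLES = 8

[0] i0,i1  sub+bne  -- pair
[1] i2  beq  -- no-port BR/MUL
[2] i3  mulh  -- RAW r0
[3] i4  and  -- WAW r2
[4] i5,i6  mul+xor  -- pair
[5] i7,i8  ld+add  -- pair
[6] i9,i10  sll+add  -- pair
[7] i11  ld  -- tail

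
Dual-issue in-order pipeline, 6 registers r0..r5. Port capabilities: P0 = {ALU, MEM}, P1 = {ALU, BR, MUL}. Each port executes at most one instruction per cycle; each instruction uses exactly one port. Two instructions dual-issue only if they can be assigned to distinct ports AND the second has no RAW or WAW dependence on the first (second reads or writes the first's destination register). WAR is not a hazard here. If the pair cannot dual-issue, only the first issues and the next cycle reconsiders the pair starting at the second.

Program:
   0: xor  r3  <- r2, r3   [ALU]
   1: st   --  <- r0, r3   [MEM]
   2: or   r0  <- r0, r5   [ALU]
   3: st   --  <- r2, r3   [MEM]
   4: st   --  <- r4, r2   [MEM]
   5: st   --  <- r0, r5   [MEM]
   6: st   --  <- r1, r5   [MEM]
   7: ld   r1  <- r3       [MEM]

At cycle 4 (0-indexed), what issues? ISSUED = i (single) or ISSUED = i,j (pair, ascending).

ISSUED = 5

[0] i0  xor.ALU  -- RAW r3
[1] i1&i2  st.MEM;or.ALU  -- 2-wide
[2] i3  st.MEM  -- no-port MEM/MEM
[3] i4  st.MEM  -- no-port MEM/MEM
[4] i5  st.MEM  -- no-port MEM/MEM
[5] i6  st.MEM  -- no-port MEM/MEM
[6] i7  ld.MEM  -- tail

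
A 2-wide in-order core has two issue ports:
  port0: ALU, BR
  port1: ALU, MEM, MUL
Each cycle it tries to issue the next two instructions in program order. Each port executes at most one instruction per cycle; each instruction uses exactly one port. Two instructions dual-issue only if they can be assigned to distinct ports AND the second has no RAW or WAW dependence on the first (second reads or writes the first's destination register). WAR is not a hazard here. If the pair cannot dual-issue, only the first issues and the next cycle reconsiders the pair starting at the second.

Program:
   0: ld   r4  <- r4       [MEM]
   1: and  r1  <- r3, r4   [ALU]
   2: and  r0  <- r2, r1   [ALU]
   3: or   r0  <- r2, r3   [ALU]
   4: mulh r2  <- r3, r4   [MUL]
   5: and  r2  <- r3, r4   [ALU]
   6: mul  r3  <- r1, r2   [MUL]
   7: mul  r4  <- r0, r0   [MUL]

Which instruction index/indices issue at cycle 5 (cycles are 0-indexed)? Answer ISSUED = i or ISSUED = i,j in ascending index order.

ISSUED = 6

t=0 i0:ld ; RAW r4
t=1 i1:and ; RAW r1
t=2 i2:and ; WAW r0
t=3 i3,i4:or/mulh ; 2-wide
t=4 i5:and ; RAW r2
t=5 i6:mul ; no-port MUL/MUL
t=6 i7:mul ; tail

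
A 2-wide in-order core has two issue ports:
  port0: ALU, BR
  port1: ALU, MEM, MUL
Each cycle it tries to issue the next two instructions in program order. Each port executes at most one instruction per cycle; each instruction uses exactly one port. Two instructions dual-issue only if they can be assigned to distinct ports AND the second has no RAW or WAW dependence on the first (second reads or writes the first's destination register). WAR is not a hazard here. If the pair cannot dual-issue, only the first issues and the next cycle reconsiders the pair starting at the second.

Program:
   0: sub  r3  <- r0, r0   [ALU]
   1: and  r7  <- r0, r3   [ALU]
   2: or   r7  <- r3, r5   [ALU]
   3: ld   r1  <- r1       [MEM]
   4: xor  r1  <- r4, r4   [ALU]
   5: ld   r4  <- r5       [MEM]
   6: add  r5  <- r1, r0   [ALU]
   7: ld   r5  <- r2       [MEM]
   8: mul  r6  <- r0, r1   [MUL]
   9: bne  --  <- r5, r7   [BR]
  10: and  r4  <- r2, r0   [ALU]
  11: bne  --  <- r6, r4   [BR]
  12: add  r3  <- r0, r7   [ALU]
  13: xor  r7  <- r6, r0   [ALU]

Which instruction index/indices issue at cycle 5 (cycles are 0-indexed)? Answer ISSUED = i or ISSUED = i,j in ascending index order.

ISSUED = 7

  cy0 -> i0 (sub.ALU) RAW r3
  cy1 -> i1 (and.ALU) WAW r7
  cy2 -> i2/i3 (or.ALU+ld.MEM) 2-wide
  cy3 -> i4/i5 (xor.ALU+ld.MEM) 2-wide
  cy4 -> i6 (add.ALU) WAW r5
  cy5 -> i7 (ld.MEM) no-port MEM/MUL
  cy6 -> i8/i9 (mul.MUL+bne.BR) 2-wide
  cy7 -> i10 (and.ALU) RAW r4
  cy8 -> i11/i12 (bne.BR+add.ALU) 2-wide
  cy9 -> i13 (xor.ALU) tail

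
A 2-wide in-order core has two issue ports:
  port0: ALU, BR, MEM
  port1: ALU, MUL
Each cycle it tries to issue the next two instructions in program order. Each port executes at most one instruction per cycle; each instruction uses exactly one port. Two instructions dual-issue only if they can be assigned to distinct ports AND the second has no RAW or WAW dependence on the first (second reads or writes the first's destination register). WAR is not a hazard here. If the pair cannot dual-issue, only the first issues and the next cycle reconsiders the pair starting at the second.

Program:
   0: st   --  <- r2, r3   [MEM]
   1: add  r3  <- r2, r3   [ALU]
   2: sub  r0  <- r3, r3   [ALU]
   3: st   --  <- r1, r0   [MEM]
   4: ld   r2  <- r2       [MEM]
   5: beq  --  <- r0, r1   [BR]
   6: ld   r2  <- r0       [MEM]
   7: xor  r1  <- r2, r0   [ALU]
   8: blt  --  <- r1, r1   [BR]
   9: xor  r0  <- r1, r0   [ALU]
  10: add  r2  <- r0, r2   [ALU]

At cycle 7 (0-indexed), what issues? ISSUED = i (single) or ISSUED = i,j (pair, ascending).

ISSUED = 8,9

c0: i0,i1 st;add  dual
c1: i2 sub  RAW r0
c2: i3 st  no-port MEM/MEM
c3: i4 ld  no-port MEM/BR
c4: i5 beq  no-port BR/MEM
c5: i6 ld  RAW r2
c6: i7 xor  RAW r1
c7: i8,i9 blt;xor  dual
c8: i10 add  tail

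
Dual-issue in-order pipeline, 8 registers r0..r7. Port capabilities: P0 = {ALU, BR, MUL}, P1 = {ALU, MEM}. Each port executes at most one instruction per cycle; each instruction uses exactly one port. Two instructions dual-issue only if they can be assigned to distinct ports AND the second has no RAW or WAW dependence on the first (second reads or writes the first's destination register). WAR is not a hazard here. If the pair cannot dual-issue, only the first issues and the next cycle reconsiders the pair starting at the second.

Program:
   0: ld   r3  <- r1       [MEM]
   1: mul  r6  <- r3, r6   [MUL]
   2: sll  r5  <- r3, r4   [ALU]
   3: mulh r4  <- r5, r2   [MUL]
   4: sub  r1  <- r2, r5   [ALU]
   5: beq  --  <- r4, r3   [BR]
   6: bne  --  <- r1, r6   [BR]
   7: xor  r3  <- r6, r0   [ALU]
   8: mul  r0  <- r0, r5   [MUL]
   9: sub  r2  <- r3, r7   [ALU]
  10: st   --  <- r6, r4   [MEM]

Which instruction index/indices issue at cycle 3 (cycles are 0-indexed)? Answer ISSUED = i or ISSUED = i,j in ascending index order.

t=0 i0:ld.MEM ; RAW r3
t=1 i1&i2:mul.MUL/sll.ALU ; pair
t=2 i3&i4:mulh.MUL/sub.ALU ; pair
t=3 i5:beq.BR ; no-port BR/BR
t=4 i6&i7:bne.BR/xor.ALU ; pair
t=5 i8&i9:mul.MUL/sub.ALU ; pair
t=6 i10:st.MEM ; tail

ISSUED = 5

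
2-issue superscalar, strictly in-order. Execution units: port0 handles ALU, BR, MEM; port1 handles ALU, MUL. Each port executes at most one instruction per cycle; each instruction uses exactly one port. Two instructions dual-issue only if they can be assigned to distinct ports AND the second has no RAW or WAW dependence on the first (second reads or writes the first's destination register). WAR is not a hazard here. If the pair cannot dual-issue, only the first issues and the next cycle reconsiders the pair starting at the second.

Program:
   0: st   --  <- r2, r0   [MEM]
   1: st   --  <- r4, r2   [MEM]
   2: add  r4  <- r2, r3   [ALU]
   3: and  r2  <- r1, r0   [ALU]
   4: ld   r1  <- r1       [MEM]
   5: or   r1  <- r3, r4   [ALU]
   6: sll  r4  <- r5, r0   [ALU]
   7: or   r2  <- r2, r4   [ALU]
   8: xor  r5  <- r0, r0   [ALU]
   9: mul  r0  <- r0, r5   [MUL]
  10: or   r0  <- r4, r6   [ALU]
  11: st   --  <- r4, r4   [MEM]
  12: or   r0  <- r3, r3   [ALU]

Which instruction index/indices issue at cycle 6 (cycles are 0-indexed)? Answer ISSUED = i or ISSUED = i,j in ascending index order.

ISSUED = 10,11

t=0 i0:st ; no-port MEM/MEM
t=1 i1/i2:st;add ; 2-wide
t=2 i3/i4:and;ld ; 2-wide
t=3 i5/i6:or;sll ; 2-wide
t=4 i7/i8:or;xor ; 2-wide
t=5 i9:mul ; WAW r0
t=6 i10/i11:or;st ; 2-wide
t=7 i12:or ; tail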